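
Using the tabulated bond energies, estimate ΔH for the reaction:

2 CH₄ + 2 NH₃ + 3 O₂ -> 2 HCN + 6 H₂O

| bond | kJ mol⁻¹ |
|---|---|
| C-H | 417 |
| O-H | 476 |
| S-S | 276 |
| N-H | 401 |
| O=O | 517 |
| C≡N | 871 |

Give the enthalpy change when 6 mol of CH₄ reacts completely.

Bonds broken (reactants):
  C-H: 8 × 417 = 3336
  N-H: 6 × 401 = 2406
  O=O: 3 × 517 = 1551
  Σ(broken) = 7293 kJ
Bonds formed (products):
  C≡N: 2 × 871 = 1742
  C-H: 2 × 417 = 834
  O-H: 12 × 476 = 5712
  Σ(formed) = 8288 kJ
ΔH = Σ(broken) − Σ(formed) = 7293 − 8288 = −995 kJ
For 3× the reaction as written: 3 × (−995) = −2985 kJ

ΔH = −2985 kJ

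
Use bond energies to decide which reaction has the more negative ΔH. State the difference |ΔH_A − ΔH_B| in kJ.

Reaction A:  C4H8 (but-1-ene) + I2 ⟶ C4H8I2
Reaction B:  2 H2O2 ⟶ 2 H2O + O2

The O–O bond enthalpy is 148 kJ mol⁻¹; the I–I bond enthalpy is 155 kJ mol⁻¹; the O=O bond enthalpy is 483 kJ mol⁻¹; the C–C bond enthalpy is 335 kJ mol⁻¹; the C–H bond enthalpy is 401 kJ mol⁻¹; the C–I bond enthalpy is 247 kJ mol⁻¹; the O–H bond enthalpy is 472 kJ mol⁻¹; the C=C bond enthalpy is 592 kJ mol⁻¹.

Reaction A:
  Bonds broken (reactants):
    C–C: 2 × 335 = 670
    C–H: 8 × 401 = 3208
    C=C: 1 × 592 = 592
    I–I: 1 × 155 = 155
    Σ(broken) = 4625 kJ
  Bonds formed (products):
    C–C: 3 × 335 = 1005
    C–H: 8 × 401 = 3208
    C–I: 2 × 247 = 494
    Σ(formed) = 4707 kJ
  ΔH_A = 4625 − 4707 = −82 kJ
Reaction B:
  Bonds broken (reactants):
    O–H: 4 × 472 = 1888
    O–O: 2 × 148 = 296
    Σ(broken) = 2184 kJ
  Bonds formed (products):
    O–H: 4 × 472 = 1888
    O=O: 1 × 483 = 483
    Σ(formed) = 2371 kJ
  ΔH_B = 2184 − 2371 = −187 kJ
ΔH_A − ΔH_B = +105 kJ, so reaction B has the more negative ΔH; |ΔH_A − ΔH_B| = 105 kJ.

Reaction B, by 105 kJ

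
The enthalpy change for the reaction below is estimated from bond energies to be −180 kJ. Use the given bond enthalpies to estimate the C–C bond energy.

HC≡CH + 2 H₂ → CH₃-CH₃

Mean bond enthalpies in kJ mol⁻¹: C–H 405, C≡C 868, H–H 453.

D(C–C) ≈ 334 kJ/mol

Let D be the C–C bond energy.
Σ(broken) = 1×868 + 2×405 + 2×453 = 2584
Σ(formed) = 1×D + 6×405 = 2430 + D
ΔH = Σ(broken) − Σ(formed) = (2584) − (2430 + D) = +154 − D
Setting this equal to −180 kJ gives D = 334 kJ/mol.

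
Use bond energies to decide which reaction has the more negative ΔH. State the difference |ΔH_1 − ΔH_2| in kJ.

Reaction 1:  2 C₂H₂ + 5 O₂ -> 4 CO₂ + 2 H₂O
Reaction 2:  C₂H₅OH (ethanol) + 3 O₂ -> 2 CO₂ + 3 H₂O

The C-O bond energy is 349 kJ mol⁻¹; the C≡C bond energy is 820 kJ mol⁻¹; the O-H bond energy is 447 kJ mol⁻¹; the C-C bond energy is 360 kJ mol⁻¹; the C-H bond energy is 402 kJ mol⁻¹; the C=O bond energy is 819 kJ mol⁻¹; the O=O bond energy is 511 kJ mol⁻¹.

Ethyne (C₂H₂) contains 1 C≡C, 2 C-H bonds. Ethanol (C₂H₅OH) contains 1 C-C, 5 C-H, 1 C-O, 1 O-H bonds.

Reaction 1:
  Bonds broken (reactants):
    C≡C: 2 × 820 = 1640
    C-H: 4 × 402 = 1608
    O=O: 5 × 511 = 2555
    Σ(broken) = 5803 kJ
  Bonds formed (products):
    C=O: 8 × 819 = 6552
    O-H: 4 × 447 = 1788
    Σ(formed) = 8340 kJ
  ΔH_1 = 5803 − 8340 = −2537 kJ
Reaction 2:
  Bonds broken (reactants):
    C-C: 1 × 360 = 360
    C-H: 5 × 402 = 2010
    C-O: 1 × 349 = 349
    O-H: 1 × 447 = 447
    O=O: 3 × 511 = 1533
    Σ(broken) = 4699 kJ
  Bonds formed (products):
    C=O: 4 × 819 = 3276
    O-H: 6 × 447 = 2682
    Σ(formed) = 5958 kJ
  ΔH_2 = 4699 − 5958 = −1259 kJ
ΔH_1 − ΔH_2 = −1278 kJ, so reaction 1 has the more negative ΔH; |ΔH_1 − ΔH_2| = 1278 kJ.

Reaction 1, by 1278 kJ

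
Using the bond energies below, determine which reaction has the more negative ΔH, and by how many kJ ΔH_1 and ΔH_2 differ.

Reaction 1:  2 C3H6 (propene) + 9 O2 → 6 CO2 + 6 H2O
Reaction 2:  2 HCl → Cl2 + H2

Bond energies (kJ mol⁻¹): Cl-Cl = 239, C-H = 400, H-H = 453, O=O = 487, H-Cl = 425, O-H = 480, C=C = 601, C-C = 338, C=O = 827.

Reaction 1:
  Bonds broken (reactants):
    C-C: 2 × 338 = 676
    C-H: 12 × 400 = 4800
    C=C: 2 × 601 = 1202
    O=O: 9 × 487 = 4383
    Σ(broken) = 11061 kJ
  Bonds formed (products):
    C=O: 12 × 827 = 9924
    O-H: 12 × 480 = 5760
    Σ(formed) = 15684 kJ
  ΔH_1 = 11061 − 15684 = −4623 kJ
Reaction 2:
  Bonds broken (reactants):
    H-Cl: 2 × 425 = 850
    Σ(broken) = 850 kJ
  Bonds formed (products):
    Cl-Cl: 1 × 239 = 239
    H-H: 1 × 453 = 453
    Σ(formed) = 692 kJ
  ΔH_2 = 850 − 692 = +158 kJ
ΔH_1 − ΔH_2 = −4781 kJ, so reaction 1 has the more negative ΔH; |ΔH_1 − ΔH_2| = 4781 kJ.

Reaction 1, by 4781 kJ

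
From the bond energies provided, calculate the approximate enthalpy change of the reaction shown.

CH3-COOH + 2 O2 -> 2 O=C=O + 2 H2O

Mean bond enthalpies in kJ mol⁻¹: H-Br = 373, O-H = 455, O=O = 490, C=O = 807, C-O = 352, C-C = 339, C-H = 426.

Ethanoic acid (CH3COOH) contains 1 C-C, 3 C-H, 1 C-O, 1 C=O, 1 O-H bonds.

ΔH ≈ −837 kJ

Bonds broken (reactants):
  C-C: 1 × 339 = 339
  C-H: 3 × 426 = 1278
  C-O: 1 × 352 = 352
  C=O: 1 × 807 = 807
  O-H: 1 × 455 = 455
  O=O: 2 × 490 = 980
  Σ(broken) = 4211 kJ
Bonds formed (products):
  C=O: 4 × 807 = 3228
  O-H: 4 × 455 = 1820
  Σ(formed) = 5048 kJ
ΔH = Σ(broken) − Σ(formed) = 4211 − 5048 = −837 kJ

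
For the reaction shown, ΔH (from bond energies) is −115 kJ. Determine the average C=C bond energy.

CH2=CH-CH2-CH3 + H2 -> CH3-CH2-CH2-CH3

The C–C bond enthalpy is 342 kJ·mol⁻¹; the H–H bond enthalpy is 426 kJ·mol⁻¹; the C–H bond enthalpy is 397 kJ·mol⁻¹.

Let D be the C=C bond energy.
Σ(broken) = 2×342 + 8×397 + 1×D + 1×426 = 4286 + D
Σ(formed) = 3×342 + 10×397 = 4996
ΔH = Σ(broken) − Σ(formed) = (4286 + D) − (4996) = −710 + D
Setting this equal to −115 kJ gives D = 595 kJ/mol.

D(C=C) ≈ 595 kJ/mol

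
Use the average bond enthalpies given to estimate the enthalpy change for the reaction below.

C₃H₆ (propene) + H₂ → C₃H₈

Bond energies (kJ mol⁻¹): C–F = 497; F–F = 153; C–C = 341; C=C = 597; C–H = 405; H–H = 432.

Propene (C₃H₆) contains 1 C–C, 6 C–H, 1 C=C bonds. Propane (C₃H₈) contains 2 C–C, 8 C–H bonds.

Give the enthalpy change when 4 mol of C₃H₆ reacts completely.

Bonds broken (reactants):
  C–C: 1 × 341 = 341
  C–H: 6 × 405 = 2430
  C=C: 1 × 597 = 597
  H–H: 1 × 432 = 432
  Σ(broken) = 3800 kJ
Bonds formed (products):
  C–C: 2 × 341 = 682
  C–H: 8 × 405 = 3240
  Σ(formed) = 3922 kJ
ΔH = Σ(broken) − Σ(formed) = 3800 − 3922 = −122 kJ
For 4× the reaction as written: 4 × (−122) = −488 kJ

ΔH = −488 kJ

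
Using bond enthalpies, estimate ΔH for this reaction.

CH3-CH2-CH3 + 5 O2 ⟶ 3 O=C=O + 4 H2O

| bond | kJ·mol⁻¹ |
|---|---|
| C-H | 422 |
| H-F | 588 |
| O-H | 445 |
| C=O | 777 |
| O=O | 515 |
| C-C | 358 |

ΔH ≈ −1555 kJ

Bonds broken (reactants):
  C-C: 2 × 358 = 716
  C-H: 8 × 422 = 3376
  O=O: 5 × 515 = 2575
  Σ(broken) = 6667 kJ
Bonds formed (products):
  C=O: 6 × 777 = 4662
  O-H: 8 × 445 = 3560
  Σ(formed) = 8222 kJ
ΔH = Σ(broken) − Σ(formed) = 6667 − 8222 = −1555 kJ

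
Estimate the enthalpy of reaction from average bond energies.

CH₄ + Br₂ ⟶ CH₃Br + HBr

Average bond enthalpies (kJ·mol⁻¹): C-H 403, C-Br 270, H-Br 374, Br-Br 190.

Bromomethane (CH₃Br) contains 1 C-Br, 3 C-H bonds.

Bonds broken (reactants):
  Br-Br: 1 × 190 = 190
  C-H: 4 × 403 = 1612
  Σ(broken) = 1802 kJ
Bonds formed (products):
  C-Br: 1 × 270 = 270
  C-H: 3 × 403 = 1209
  H-Br: 1 × 374 = 374
  Σ(formed) = 1853 kJ
ΔH = Σ(broken) − Σ(formed) = 1802 − 1853 = −51 kJ

ΔH ≈ −51 kJ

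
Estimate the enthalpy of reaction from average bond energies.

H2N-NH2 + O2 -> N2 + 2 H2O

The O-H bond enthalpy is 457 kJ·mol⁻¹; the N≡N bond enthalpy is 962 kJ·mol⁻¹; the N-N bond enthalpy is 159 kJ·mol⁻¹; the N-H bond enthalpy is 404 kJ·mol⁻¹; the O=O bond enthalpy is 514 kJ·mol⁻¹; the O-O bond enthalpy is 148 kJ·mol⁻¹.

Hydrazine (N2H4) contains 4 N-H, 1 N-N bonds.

ΔH ≈ −501 kJ

Bonds broken (reactants):
  N-H: 4 × 404 = 1616
  N-N: 1 × 159 = 159
  O=O: 1 × 514 = 514
  Σ(broken) = 2289 kJ
Bonds formed (products):
  N≡N: 1 × 962 = 962
  O-H: 4 × 457 = 1828
  Σ(formed) = 2790 kJ
ΔH = Σ(broken) − Σ(formed) = 2289 − 2790 = −501 kJ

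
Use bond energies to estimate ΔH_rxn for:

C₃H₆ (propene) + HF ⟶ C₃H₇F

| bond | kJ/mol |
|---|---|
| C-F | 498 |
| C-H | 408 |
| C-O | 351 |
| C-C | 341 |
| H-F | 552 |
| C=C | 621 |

ΔH ≈ −74 kJ

Bonds broken (reactants):
  C-C: 1 × 341 = 341
  C-H: 6 × 408 = 2448
  C=C: 1 × 621 = 621
  H-F: 1 × 552 = 552
  Σ(broken) = 3962 kJ
Bonds formed (products):
  C-C: 2 × 341 = 682
  C-F: 1 × 498 = 498
  C-H: 7 × 408 = 2856
  Σ(formed) = 4036 kJ
ΔH = Σ(broken) − Σ(formed) = 3962 − 4036 = −74 kJ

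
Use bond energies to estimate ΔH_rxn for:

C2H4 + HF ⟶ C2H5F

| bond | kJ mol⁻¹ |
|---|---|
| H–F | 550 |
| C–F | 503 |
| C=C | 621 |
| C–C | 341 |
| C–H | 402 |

Bonds broken (reactants):
  C–H: 4 × 402 = 1608
  C=C: 1 × 621 = 621
  H–F: 1 × 550 = 550
  Σ(broken) = 2779 kJ
Bonds formed (products):
  C–C: 1 × 341 = 341
  C–F: 1 × 503 = 503
  C–H: 5 × 402 = 2010
  Σ(formed) = 2854 kJ
ΔH = Σ(broken) − Σ(formed) = 2779 − 2854 = −75 kJ

ΔH ≈ −75 kJ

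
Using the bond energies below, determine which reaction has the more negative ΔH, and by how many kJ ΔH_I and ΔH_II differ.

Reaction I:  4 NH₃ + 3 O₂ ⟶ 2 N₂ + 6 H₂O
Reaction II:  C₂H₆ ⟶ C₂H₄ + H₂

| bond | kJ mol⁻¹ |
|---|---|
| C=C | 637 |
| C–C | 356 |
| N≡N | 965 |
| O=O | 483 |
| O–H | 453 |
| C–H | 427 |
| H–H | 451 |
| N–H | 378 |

Reaction I, by 1503 kJ

Reaction I:
  Bonds broken (reactants):
    N–H: 12 × 378 = 4536
    O=O: 3 × 483 = 1449
    Σ(broken) = 5985 kJ
  Bonds formed (products):
    N≡N: 2 × 965 = 1930
    O–H: 12 × 453 = 5436
    Σ(formed) = 7366 kJ
  ΔH_I = 5985 − 7366 = −1381 kJ
Reaction II:
  Bonds broken (reactants):
    C–C: 1 × 356 = 356
    C–H: 6 × 427 = 2562
    Σ(broken) = 2918 kJ
  Bonds formed (products):
    C–H: 4 × 427 = 1708
    C=C: 1 × 637 = 637
    H–H: 1 × 451 = 451
    Σ(formed) = 2796 kJ
  ΔH_II = 2918 − 2796 = +122 kJ
ΔH_I − ΔH_II = −1503 kJ, so reaction I has the more negative ΔH; |ΔH_I − ΔH_II| = 1503 kJ.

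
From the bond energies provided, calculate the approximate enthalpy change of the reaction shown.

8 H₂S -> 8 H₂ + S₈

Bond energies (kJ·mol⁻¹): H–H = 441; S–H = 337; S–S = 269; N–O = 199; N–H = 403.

ΔH ≈ −288 kJ

Bonds broken (reactants):
  S–H: 16 × 337 = 5392
  Σ(broken) = 5392 kJ
Bonds formed (products):
  H–H: 8 × 441 = 3528
  S–S: 8 × 269 = 2152
  Σ(formed) = 5680 kJ
ΔH = Σ(broken) − Σ(formed) = 5392 − 5680 = −288 kJ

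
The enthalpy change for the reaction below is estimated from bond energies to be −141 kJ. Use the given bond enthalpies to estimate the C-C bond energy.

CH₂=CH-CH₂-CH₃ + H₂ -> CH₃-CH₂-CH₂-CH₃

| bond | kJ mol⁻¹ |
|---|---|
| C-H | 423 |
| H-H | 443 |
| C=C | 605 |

D(C-C) ≈ 343 kJ/mol

Let D be the C-C bond energy.
Σ(broken) = 2×D + 8×423 + 1×605 + 1×443 = 4432 + 2D
Σ(formed) = 3×D + 10×423 = 4230 + 3D
ΔH = Σ(broken) − Σ(formed) = (4432 + 2D) − (4230 + 3D) = +202 − D
Setting this equal to −141 kJ gives D = 343 kJ/mol.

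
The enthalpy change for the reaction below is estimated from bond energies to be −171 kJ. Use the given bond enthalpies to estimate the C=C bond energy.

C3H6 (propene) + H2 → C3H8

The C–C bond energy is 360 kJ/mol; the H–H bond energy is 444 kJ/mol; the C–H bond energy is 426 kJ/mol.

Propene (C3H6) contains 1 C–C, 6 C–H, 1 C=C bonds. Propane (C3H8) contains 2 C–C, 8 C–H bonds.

D(C=C) ≈ 597 kJ/mol

Let D be the C=C bond energy.
Σ(broken) = 1×360 + 6×426 + 1×D + 1×444 = 3360 + D
Σ(formed) = 2×360 + 8×426 = 4128
ΔH = Σ(broken) − Σ(formed) = (3360 + D) − (4128) = −768 + D
Setting this equal to −171 kJ gives D = 597 kJ/mol.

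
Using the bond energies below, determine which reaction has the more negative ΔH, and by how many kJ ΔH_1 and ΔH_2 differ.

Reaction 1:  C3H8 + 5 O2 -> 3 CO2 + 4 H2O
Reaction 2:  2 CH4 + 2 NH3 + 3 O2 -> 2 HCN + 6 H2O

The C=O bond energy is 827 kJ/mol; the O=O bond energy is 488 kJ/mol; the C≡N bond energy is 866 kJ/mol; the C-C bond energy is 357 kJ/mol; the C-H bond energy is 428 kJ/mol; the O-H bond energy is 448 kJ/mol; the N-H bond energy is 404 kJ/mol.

Reaction 1:
  Bonds broken (reactants):
    C-C: 2 × 357 = 714
    C-H: 8 × 428 = 3424
    O=O: 5 × 488 = 2440
    Σ(broken) = 6578 kJ
  Bonds formed (products):
    C=O: 6 × 827 = 4962
    O-H: 8 × 448 = 3584
    Σ(formed) = 8546 kJ
  ΔH_1 = 6578 − 8546 = −1968 kJ
Reaction 2:
  Bonds broken (reactants):
    C-H: 8 × 428 = 3424
    N-H: 6 × 404 = 2424
    O=O: 3 × 488 = 1464
    Σ(broken) = 7312 kJ
  Bonds formed (products):
    C≡N: 2 × 866 = 1732
    C-H: 2 × 428 = 856
    O-H: 12 × 448 = 5376
    Σ(formed) = 7964 kJ
  ΔH_2 = 7312 − 7964 = −652 kJ
ΔH_1 − ΔH_2 = −1316 kJ, so reaction 1 has the more negative ΔH; |ΔH_1 − ΔH_2| = 1316 kJ.

Reaction 1, by 1316 kJ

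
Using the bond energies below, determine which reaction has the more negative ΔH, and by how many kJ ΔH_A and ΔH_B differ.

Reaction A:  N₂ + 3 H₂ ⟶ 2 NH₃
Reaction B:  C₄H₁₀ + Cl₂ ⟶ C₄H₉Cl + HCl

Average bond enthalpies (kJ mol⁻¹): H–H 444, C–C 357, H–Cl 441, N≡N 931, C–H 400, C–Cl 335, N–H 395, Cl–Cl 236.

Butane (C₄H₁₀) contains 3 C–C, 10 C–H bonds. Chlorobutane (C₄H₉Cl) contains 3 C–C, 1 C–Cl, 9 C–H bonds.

Reaction A:
  Bonds broken (reactants):
    H–H: 3 × 444 = 1332
    N≡N: 1 × 931 = 931
    Σ(broken) = 2263 kJ
  Bonds formed (products):
    N–H: 6 × 395 = 2370
    Σ(formed) = 2370 kJ
  ΔH_A = 2263 − 2370 = −107 kJ
Reaction B:
  Bonds broken (reactants):
    C–C: 3 × 357 = 1071
    C–H: 10 × 400 = 4000
    Cl–Cl: 1 × 236 = 236
    Σ(broken) = 5307 kJ
  Bonds formed (products):
    C–C: 3 × 357 = 1071
    C–Cl: 1 × 335 = 335
    C–H: 9 × 400 = 3600
    H–Cl: 1 × 441 = 441
    Σ(formed) = 5447 kJ
  ΔH_B = 5307 − 5447 = −140 kJ
ΔH_A − ΔH_B = +33 kJ, so reaction B has the more negative ΔH; |ΔH_A − ΔH_B| = 33 kJ.

Reaction B, by 33 kJ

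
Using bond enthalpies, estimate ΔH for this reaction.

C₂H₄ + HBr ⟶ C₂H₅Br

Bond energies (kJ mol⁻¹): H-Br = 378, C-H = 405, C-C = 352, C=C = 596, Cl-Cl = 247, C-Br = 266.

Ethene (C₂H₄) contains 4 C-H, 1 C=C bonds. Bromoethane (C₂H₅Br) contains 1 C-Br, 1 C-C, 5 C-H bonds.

ΔH ≈ −49 kJ

Bonds broken (reactants):
  C-H: 4 × 405 = 1620
  C=C: 1 × 596 = 596
  H-Br: 1 × 378 = 378
  Σ(broken) = 2594 kJ
Bonds formed (products):
  C-Br: 1 × 266 = 266
  C-C: 1 × 352 = 352
  C-H: 5 × 405 = 2025
  Σ(formed) = 2643 kJ
ΔH = Σ(broken) − Σ(formed) = 2594 − 2643 = −49 kJ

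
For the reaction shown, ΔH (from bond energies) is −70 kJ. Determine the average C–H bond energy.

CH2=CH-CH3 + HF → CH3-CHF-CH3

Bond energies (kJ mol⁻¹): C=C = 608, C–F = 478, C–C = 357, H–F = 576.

D(C–H) ≈ 419 kJ/mol

Let D be the C–H bond energy.
Σ(broken) = 1×357 + 6×D + 1×608 + 1×576 = 1541 + 6D
Σ(formed) = 2×357 + 1×478 + 7×D = 1192 + 7D
ΔH = Σ(broken) − Σ(formed) = (1541 + 6D) − (1192 + 7D) = +349 − D
Setting this equal to −70 kJ gives D = 419 kJ/mol.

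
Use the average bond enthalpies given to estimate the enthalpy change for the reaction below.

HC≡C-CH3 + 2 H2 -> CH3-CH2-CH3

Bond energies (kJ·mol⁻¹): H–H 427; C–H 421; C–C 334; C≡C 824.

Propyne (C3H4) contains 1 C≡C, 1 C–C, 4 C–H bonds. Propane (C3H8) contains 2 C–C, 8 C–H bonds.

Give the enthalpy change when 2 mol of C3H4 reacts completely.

ΔH = −680 kJ

Bonds broken (reactants):
  C≡C: 1 × 824 = 824
  C–C: 1 × 334 = 334
  C–H: 4 × 421 = 1684
  H–H: 2 × 427 = 854
  Σ(broken) = 3696 kJ
Bonds formed (products):
  C–C: 2 × 334 = 668
  C–H: 8 × 421 = 3368
  Σ(formed) = 4036 kJ
ΔH = Σ(broken) − Σ(formed) = 3696 − 4036 = −340 kJ
For 2× the reaction as written: 2 × (−340) = −680 kJ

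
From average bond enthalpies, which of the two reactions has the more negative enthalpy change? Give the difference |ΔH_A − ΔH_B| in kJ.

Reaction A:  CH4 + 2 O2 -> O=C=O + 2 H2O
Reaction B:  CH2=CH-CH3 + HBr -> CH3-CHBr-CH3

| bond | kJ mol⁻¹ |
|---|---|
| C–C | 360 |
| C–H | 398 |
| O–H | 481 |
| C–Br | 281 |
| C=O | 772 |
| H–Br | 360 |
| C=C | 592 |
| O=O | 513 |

Reaction A:
  Bonds broken (reactants):
    C–H: 4 × 398 = 1592
    O=O: 2 × 513 = 1026
    Σ(broken) = 2618 kJ
  Bonds formed (products):
    C=O: 2 × 772 = 1544
    O–H: 4 × 481 = 1924
    Σ(formed) = 3468 kJ
  ΔH_A = 2618 − 3468 = −850 kJ
Reaction B:
  Bonds broken (reactants):
    C–C: 1 × 360 = 360
    C–H: 6 × 398 = 2388
    C=C: 1 × 592 = 592
    H–Br: 1 × 360 = 360
    Σ(broken) = 3700 kJ
  Bonds formed (products):
    C–Br: 1 × 281 = 281
    C–C: 2 × 360 = 720
    C–H: 7 × 398 = 2786
    Σ(formed) = 3787 kJ
  ΔH_B = 3700 − 3787 = −87 kJ
ΔH_A − ΔH_B = −763 kJ, so reaction A has the more negative ΔH; |ΔH_A − ΔH_B| = 763 kJ.

Reaction A, by 763 kJ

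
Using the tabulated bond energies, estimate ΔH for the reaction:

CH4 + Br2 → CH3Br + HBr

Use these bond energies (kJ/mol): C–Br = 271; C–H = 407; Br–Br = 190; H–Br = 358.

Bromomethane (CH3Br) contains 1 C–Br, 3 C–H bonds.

Bonds broken (reactants):
  Br–Br: 1 × 190 = 190
  C–H: 4 × 407 = 1628
  Σ(broken) = 1818 kJ
Bonds formed (products):
  C–Br: 1 × 271 = 271
  C–H: 3 × 407 = 1221
  H–Br: 1 × 358 = 358
  Σ(formed) = 1850 kJ
ΔH = Σ(broken) − Σ(formed) = 1818 − 1850 = −32 kJ

ΔH ≈ −32 kJ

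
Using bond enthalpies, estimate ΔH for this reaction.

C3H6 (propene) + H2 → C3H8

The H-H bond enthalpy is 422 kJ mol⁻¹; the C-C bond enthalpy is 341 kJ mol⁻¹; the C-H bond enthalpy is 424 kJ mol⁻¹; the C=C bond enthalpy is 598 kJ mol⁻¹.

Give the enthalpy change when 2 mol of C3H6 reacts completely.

ΔH = −338 kJ

Bonds broken (reactants):
  C-C: 1 × 341 = 341
  C-H: 6 × 424 = 2544
  C=C: 1 × 598 = 598
  H-H: 1 × 422 = 422
  Σ(broken) = 3905 kJ
Bonds formed (products):
  C-C: 2 × 341 = 682
  C-H: 8 × 424 = 3392
  Σ(formed) = 4074 kJ
ΔH = Σ(broken) − Σ(formed) = 3905 − 4074 = −169 kJ
For 2× the reaction as written: 2 × (−169) = −338 kJ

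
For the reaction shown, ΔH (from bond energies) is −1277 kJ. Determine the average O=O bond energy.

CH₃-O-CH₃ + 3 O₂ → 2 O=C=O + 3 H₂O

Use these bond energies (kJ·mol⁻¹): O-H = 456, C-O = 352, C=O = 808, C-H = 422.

D(O=O) ≈ 485 kJ/mol

Let D be the O=O bond energy.
Σ(broken) = 6×422 + 2×352 + 3×D = 3236 + 3D
Σ(formed) = 4×808 + 6×456 = 5968
ΔH = Σ(broken) − Σ(formed) = (3236 + 3D) − (5968) = −2732 + 3D
Setting this equal to −1277 kJ gives 3D = 1455, so D = 485 kJ/mol.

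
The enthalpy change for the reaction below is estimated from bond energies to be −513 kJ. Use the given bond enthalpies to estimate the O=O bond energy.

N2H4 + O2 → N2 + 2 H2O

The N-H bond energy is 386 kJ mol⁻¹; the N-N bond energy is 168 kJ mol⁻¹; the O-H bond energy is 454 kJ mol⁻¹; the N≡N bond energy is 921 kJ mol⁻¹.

D(O=O) ≈ 512 kJ/mol

Let D be the O=O bond energy.
Σ(broken) = 4×386 + 1×168 + 1×D = 1712 + D
Σ(formed) = 1×921 + 4×454 = 2737
ΔH = Σ(broken) − Σ(formed) = (1712 + D) − (2737) = −1025 + D
Setting this equal to −513 kJ gives D = 512 kJ/mol.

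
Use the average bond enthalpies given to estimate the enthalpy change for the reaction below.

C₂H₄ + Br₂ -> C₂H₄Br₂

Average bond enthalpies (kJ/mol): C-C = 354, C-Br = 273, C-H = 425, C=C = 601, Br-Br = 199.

Bonds broken (reactants):
  Br-Br: 1 × 199 = 199
  C-H: 4 × 425 = 1700
  C=C: 1 × 601 = 601
  Σ(broken) = 2500 kJ
Bonds formed (products):
  C-Br: 2 × 273 = 546
  C-C: 1 × 354 = 354
  C-H: 4 × 425 = 1700
  Σ(formed) = 2600 kJ
ΔH = Σ(broken) − Σ(formed) = 2500 − 2600 = −100 kJ

ΔH ≈ −100 kJ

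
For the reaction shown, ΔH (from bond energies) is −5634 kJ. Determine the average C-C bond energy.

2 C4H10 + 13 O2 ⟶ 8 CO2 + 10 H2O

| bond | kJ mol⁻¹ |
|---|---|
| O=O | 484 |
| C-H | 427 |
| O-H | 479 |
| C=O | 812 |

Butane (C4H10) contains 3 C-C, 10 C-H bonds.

D(C-C) ≈ 351 kJ/mol

Let D be the C-C bond energy.
Σ(broken) = 6×D + 20×427 + 13×484 = 14832 + 6D
Σ(formed) = 16×812 + 20×479 = 22572
ΔH = Σ(broken) − Σ(formed) = (14832 + 6D) − (22572) = −7740 + 6D
Setting this equal to −5634 kJ gives 6D = 2106, so D = 351 kJ/mol.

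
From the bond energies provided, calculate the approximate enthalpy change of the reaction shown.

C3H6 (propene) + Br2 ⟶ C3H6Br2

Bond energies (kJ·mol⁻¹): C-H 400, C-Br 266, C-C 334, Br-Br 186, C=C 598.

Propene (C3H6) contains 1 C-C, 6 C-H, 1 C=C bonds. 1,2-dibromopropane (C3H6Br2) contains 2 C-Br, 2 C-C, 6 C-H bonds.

Bonds broken (reactants):
  Br-Br: 1 × 186 = 186
  C-C: 1 × 334 = 334
  C-H: 6 × 400 = 2400
  C=C: 1 × 598 = 598
  Σ(broken) = 3518 kJ
Bonds formed (products):
  C-Br: 2 × 266 = 532
  C-C: 2 × 334 = 668
  C-H: 6 × 400 = 2400
  Σ(formed) = 3600 kJ
ΔH = Σ(broken) − Σ(formed) = 3518 − 3600 = −82 kJ

ΔH ≈ −82 kJ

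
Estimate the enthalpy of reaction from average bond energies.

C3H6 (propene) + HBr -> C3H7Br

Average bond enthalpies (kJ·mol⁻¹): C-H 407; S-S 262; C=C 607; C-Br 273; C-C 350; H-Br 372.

ΔH ≈ −51 kJ

Bonds broken (reactants):
  C-C: 1 × 350 = 350
  C-H: 6 × 407 = 2442
  C=C: 1 × 607 = 607
  H-Br: 1 × 372 = 372
  Σ(broken) = 3771 kJ
Bonds formed (products):
  C-Br: 1 × 273 = 273
  C-C: 2 × 350 = 700
  C-H: 7 × 407 = 2849
  Σ(formed) = 3822 kJ
ΔH = Σ(broken) − Σ(formed) = 3771 − 3822 = −51 kJ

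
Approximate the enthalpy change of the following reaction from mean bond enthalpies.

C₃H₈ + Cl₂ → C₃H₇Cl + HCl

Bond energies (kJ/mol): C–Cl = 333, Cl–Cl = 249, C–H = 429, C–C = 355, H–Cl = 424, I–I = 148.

ΔH ≈ −79 kJ

Bonds broken (reactants):
  C–C: 2 × 355 = 710
  C–H: 8 × 429 = 3432
  Cl–Cl: 1 × 249 = 249
  Σ(broken) = 4391 kJ
Bonds formed (products):
  C–C: 2 × 355 = 710
  C–Cl: 1 × 333 = 333
  C–H: 7 × 429 = 3003
  H–Cl: 1 × 424 = 424
  Σ(formed) = 4470 kJ
ΔH = Σ(broken) − Σ(formed) = 4391 − 4470 = −79 kJ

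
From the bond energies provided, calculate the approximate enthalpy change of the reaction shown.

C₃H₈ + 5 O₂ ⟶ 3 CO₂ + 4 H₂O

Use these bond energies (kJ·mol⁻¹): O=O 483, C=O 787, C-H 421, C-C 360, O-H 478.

Bonds broken (reactants):
  C-C: 2 × 360 = 720
  C-H: 8 × 421 = 3368
  O=O: 5 × 483 = 2415
  Σ(broken) = 6503 kJ
Bonds formed (products):
  C=O: 6 × 787 = 4722
  O-H: 8 × 478 = 3824
  Σ(formed) = 8546 kJ
ΔH = Σ(broken) − Σ(formed) = 6503 − 8546 = −2043 kJ

ΔH ≈ −2043 kJ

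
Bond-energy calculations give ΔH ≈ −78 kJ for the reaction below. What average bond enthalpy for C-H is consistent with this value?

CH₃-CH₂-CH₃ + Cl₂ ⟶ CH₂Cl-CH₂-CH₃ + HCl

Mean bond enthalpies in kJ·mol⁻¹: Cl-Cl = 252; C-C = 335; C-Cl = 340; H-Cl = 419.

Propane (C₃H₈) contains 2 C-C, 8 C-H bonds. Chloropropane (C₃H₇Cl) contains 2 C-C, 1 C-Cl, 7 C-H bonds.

Let D be the C-H bond energy.
Σ(broken) = 2×335 + 8×D + 1×252 = 922 + 8D
Σ(formed) = 2×335 + 1×340 + 7×D + 1×419 = 1429 + 7D
ΔH = Σ(broken) − Σ(formed) = (922 + 8D) − (1429 + 7D) = −507 + D
Setting this equal to −78 kJ gives D = 429 kJ/mol.

D(C-H) ≈ 429 kJ/mol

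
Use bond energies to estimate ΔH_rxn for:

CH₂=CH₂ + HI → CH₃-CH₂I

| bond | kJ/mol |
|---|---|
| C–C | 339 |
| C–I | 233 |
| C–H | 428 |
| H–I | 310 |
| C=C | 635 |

Bonds broken (reactants):
  C–H: 4 × 428 = 1712
  C=C: 1 × 635 = 635
  H–I: 1 × 310 = 310
  Σ(broken) = 2657 kJ
Bonds formed (products):
  C–C: 1 × 339 = 339
  C–H: 5 × 428 = 2140
  C–I: 1 × 233 = 233
  Σ(formed) = 2712 kJ
ΔH = Σ(broken) − Σ(formed) = 2657 − 2712 = −55 kJ

ΔH ≈ −55 kJ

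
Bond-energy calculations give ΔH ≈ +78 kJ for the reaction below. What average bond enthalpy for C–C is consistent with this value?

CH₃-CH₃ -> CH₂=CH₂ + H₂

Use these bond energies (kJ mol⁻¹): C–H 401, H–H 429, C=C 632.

Let D be the C–C bond energy.
Σ(broken) = 1×D + 6×401 = 2406 + D
Σ(formed) = 4×401 + 1×632 + 1×429 = 2665
ΔH = Σ(broken) − Σ(formed) = (2406 + D) − (2665) = −259 + D
Setting this equal to +78 kJ gives D = 337 kJ/mol.

D(C–C) ≈ 337 kJ/mol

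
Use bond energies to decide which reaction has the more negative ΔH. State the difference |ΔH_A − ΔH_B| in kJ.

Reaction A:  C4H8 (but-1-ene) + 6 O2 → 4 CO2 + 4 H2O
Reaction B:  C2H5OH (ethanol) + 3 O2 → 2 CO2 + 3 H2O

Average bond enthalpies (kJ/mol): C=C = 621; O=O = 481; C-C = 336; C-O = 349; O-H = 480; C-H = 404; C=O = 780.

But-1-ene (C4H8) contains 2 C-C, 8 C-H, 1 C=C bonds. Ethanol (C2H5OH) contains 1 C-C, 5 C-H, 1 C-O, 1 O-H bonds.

Reaction A, by 1297 kJ

Reaction A:
  Bonds broken (reactants):
    C-C: 2 × 336 = 672
    C-H: 8 × 404 = 3232
    C=C: 1 × 621 = 621
    O=O: 6 × 481 = 2886
    Σ(broken) = 7411 kJ
  Bonds formed (products):
    C=O: 8 × 780 = 6240
    O-H: 8 × 480 = 3840
    Σ(formed) = 10080 kJ
  ΔH_A = 7411 − 10080 = −2669 kJ
Reaction B:
  Bonds broken (reactants):
    C-C: 1 × 336 = 336
    C-H: 5 × 404 = 2020
    C-O: 1 × 349 = 349
    O-H: 1 × 480 = 480
    O=O: 3 × 481 = 1443
    Σ(broken) = 4628 kJ
  Bonds formed (products):
    C=O: 4 × 780 = 3120
    O-H: 6 × 480 = 2880
    Σ(formed) = 6000 kJ
  ΔH_B = 4628 − 6000 = −1372 kJ
ΔH_A − ΔH_B = −1297 kJ, so reaction A has the more negative ΔH; |ΔH_A − ΔH_B| = 1297 kJ.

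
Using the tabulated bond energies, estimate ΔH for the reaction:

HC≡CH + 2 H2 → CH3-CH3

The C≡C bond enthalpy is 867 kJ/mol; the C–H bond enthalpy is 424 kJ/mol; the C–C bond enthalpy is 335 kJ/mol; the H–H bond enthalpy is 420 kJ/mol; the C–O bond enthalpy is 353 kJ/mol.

ΔH ≈ −324 kJ

Bonds broken (reactants):
  C≡C: 1 × 867 = 867
  C–H: 2 × 424 = 848
  H–H: 2 × 420 = 840
  Σ(broken) = 2555 kJ
Bonds formed (products):
  C–C: 1 × 335 = 335
  C–H: 6 × 424 = 2544
  Σ(formed) = 2879 kJ
ΔH = Σ(broken) − Σ(formed) = 2555 − 2879 = −324 kJ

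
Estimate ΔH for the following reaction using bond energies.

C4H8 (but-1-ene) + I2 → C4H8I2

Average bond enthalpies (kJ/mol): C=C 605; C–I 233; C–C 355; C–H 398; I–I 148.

ΔH ≈ −68 kJ

Bonds broken (reactants):
  C–C: 2 × 355 = 710
  C–H: 8 × 398 = 3184
  C=C: 1 × 605 = 605
  I–I: 1 × 148 = 148
  Σ(broken) = 4647 kJ
Bonds formed (products):
  C–C: 3 × 355 = 1065
  C–H: 8 × 398 = 3184
  C–I: 2 × 233 = 466
  Σ(formed) = 4715 kJ
ΔH = Σ(broken) − Σ(formed) = 4647 − 4715 = −68 kJ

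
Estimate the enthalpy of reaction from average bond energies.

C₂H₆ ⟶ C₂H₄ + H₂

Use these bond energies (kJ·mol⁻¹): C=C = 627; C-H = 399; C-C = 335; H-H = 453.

ΔH ≈ +53 kJ

Bonds broken (reactants):
  C-C: 1 × 335 = 335
  C-H: 6 × 399 = 2394
  Σ(broken) = 2729 kJ
Bonds formed (products):
  C-H: 4 × 399 = 1596
  C=C: 1 × 627 = 627
  H-H: 1 × 453 = 453
  Σ(formed) = 2676 kJ
ΔH = Σ(broken) − Σ(formed) = 2729 − 2676 = +53 kJ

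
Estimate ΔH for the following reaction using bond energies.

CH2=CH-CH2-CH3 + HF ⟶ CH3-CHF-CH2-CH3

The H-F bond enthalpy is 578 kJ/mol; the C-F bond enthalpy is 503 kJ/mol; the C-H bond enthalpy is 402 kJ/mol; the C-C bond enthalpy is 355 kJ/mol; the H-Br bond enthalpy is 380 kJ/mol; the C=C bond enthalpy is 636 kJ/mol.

ΔH ≈ −46 kJ

Bonds broken (reactants):
  C-C: 2 × 355 = 710
  C-H: 8 × 402 = 3216
  C=C: 1 × 636 = 636
  H-F: 1 × 578 = 578
  Σ(broken) = 5140 kJ
Bonds formed (products):
  C-C: 3 × 355 = 1065
  C-F: 1 × 503 = 503
  C-H: 9 × 402 = 3618
  Σ(formed) = 5186 kJ
ΔH = Σ(broken) − Σ(formed) = 5140 − 5186 = −46 kJ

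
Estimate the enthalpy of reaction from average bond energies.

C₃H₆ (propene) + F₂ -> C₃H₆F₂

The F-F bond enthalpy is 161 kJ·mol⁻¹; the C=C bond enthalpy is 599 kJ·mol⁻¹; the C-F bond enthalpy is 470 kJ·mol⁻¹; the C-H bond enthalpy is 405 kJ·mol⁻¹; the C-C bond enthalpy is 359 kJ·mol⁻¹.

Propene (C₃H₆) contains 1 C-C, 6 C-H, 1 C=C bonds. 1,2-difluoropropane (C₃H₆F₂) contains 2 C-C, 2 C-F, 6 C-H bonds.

Bonds broken (reactants):
  C-C: 1 × 359 = 359
  C-H: 6 × 405 = 2430
  C=C: 1 × 599 = 599
  F-F: 1 × 161 = 161
  Σ(broken) = 3549 kJ
Bonds formed (products):
  C-C: 2 × 359 = 718
  C-F: 2 × 470 = 940
  C-H: 6 × 405 = 2430
  Σ(formed) = 4088 kJ
ΔH = Σ(broken) − Σ(formed) = 3549 − 4088 = −539 kJ

ΔH ≈ −539 kJ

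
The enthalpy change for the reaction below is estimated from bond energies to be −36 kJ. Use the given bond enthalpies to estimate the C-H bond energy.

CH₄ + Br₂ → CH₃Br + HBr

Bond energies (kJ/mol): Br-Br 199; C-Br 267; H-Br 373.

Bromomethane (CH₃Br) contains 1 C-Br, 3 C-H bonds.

Let D be the C-H bond energy.
Σ(broken) = 1×199 + 4×D = 199 + 4D
Σ(formed) = 1×267 + 3×D + 1×373 = 640 + 3D
ΔH = Σ(broken) − Σ(formed) = (199 + 4D) − (640 + 3D) = −441 + D
Setting this equal to −36 kJ gives D = 405 kJ/mol.

D(C-H) ≈ 405 kJ/mol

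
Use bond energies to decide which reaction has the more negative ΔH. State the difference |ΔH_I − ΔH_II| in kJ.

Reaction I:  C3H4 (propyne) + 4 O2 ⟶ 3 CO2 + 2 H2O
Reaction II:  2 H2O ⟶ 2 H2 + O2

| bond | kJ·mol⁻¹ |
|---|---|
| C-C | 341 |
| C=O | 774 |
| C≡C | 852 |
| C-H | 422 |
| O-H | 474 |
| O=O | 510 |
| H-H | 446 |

Reaction I, by 2113 kJ

Reaction I:
  Bonds broken (reactants):
    C≡C: 1 × 852 = 852
    C-C: 1 × 341 = 341
    C-H: 4 × 422 = 1688
    O=O: 4 × 510 = 2040
    Σ(broken) = 4921 kJ
  Bonds formed (products):
    C=O: 6 × 774 = 4644
    O-H: 4 × 474 = 1896
    Σ(formed) = 6540 kJ
  ΔH_I = 4921 − 6540 = −1619 kJ
Reaction II:
  Bonds broken (reactants):
    O-H: 4 × 474 = 1896
    Σ(broken) = 1896 kJ
  Bonds formed (products):
    H-H: 2 × 446 = 892
    O=O: 1 × 510 = 510
    Σ(formed) = 1402 kJ
  ΔH_II = 1896 − 1402 = +494 kJ
ΔH_I − ΔH_II = −2113 kJ, so reaction I has the more negative ΔH; |ΔH_I − ΔH_II| = 2113 kJ.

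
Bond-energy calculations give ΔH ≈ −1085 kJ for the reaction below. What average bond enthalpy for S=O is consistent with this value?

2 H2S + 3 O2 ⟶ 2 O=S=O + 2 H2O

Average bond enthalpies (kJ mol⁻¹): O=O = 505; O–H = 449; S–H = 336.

Let D be the S=O bond energy.
Σ(broken) = 3×505 + 4×336 = 2859
Σ(formed) = 4×449 + 4×D = 1796 + 4D
ΔH = Σ(broken) − Σ(formed) = (2859) − (1796 + 4D) = +1063 − 4D
Setting this equal to −1085 kJ gives 4D = 2148, so D = 537 kJ/mol.

D(S=O) ≈ 537 kJ/mol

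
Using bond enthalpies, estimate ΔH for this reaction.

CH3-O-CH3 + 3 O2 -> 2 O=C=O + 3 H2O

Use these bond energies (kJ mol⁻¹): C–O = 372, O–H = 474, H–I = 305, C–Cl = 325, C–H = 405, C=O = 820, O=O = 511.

Bonds broken (reactants):
  C–H: 6 × 405 = 2430
  C–O: 2 × 372 = 744
  O=O: 3 × 511 = 1533
  Σ(broken) = 4707 kJ
Bonds formed (products):
  C=O: 4 × 820 = 3280
  O–H: 6 × 474 = 2844
  Σ(formed) = 6124 kJ
ΔH = Σ(broken) − Σ(formed) = 4707 − 6124 = −1417 kJ

ΔH ≈ −1417 kJ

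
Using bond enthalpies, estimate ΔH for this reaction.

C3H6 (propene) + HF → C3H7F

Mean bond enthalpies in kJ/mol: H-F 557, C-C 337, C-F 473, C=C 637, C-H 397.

ΔH ≈ −13 kJ

Bonds broken (reactants):
  C-C: 1 × 337 = 337
  C-H: 6 × 397 = 2382
  C=C: 1 × 637 = 637
  H-F: 1 × 557 = 557
  Σ(broken) = 3913 kJ
Bonds formed (products):
  C-C: 2 × 337 = 674
  C-F: 1 × 473 = 473
  C-H: 7 × 397 = 2779
  Σ(formed) = 3926 kJ
ΔH = Σ(broken) − Σ(formed) = 3913 − 3926 = −13 kJ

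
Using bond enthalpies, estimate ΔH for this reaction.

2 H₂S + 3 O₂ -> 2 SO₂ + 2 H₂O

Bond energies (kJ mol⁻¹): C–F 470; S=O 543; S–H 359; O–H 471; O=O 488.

Bonds broken (reactants):
  O=O: 3 × 488 = 1464
  S–H: 4 × 359 = 1436
  Σ(broken) = 2900 kJ
Bonds formed (products):
  O–H: 4 × 471 = 1884
  S=O: 4 × 543 = 2172
  Σ(formed) = 4056 kJ
ΔH = Σ(broken) − Σ(formed) = 2900 − 4056 = −1156 kJ

ΔH ≈ −1156 kJ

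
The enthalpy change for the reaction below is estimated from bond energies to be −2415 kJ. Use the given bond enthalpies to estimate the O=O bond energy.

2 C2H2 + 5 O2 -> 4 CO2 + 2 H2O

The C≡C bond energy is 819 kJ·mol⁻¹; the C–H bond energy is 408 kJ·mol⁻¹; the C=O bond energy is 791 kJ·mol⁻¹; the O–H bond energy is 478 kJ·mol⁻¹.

Let D be the O=O bond energy.
Σ(broken) = 2×819 + 4×408 + 5×D = 3270 + 5D
Σ(formed) = 8×791 + 4×478 = 8240
ΔH = Σ(broken) − Σ(formed) = (3270 + 5D) − (8240) = −4970 + 5D
Setting this equal to −2415 kJ gives 5D = 2555, so D = 511 kJ/mol.

D(O=O) ≈ 511 kJ/mol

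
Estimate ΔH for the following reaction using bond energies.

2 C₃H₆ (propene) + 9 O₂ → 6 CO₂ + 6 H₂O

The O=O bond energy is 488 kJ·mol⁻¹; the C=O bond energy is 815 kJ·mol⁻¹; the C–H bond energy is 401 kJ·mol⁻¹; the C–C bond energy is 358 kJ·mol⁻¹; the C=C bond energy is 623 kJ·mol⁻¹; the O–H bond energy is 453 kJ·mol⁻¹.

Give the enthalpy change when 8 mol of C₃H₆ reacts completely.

Bonds broken (reactants):
  C–C: 2 × 358 = 716
  C–H: 12 × 401 = 4812
  C=C: 2 × 623 = 1246
  O=O: 9 × 488 = 4392
  Σ(broken) = 11166 kJ
Bonds formed (products):
  C=O: 12 × 815 = 9780
  O–H: 12 × 453 = 5436
  Σ(formed) = 15216 kJ
ΔH = Σ(broken) − Σ(formed) = 11166 − 15216 = −4050 kJ
For 4× the reaction as written: 4 × (−4050) = −16200 kJ

ΔH = −16200 kJ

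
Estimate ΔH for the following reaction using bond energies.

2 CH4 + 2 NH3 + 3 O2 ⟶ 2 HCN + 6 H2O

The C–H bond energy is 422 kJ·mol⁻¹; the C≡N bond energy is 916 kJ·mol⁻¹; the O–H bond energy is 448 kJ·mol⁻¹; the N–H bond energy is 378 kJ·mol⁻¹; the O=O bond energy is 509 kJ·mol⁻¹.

ΔH ≈ −881 kJ

Bonds broken (reactants):
  C–H: 8 × 422 = 3376
  N–H: 6 × 378 = 2268
  O=O: 3 × 509 = 1527
  Σ(broken) = 7171 kJ
Bonds formed (products):
  C≡N: 2 × 916 = 1832
  C–H: 2 × 422 = 844
  O–H: 12 × 448 = 5376
  Σ(formed) = 8052 kJ
ΔH = Σ(broken) − Σ(formed) = 7171 − 8052 = −881 kJ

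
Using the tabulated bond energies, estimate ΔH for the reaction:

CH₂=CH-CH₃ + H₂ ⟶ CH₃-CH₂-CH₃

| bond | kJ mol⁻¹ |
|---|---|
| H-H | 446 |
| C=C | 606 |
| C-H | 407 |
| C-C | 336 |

Bonds broken (reactants):
  C-C: 1 × 336 = 336
  C-H: 6 × 407 = 2442
  C=C: 1 × 606 = 606
  H-H: 1 × 446 = 446
  Σ(broken) = 3830 kJ
Bonds formed (products):
  C-C: 2 × 336 = 672
  C-H: 8 × 407 = 3256
  Σ(formed) = 3928 kJ
ΔH = Σ(broken) − Σ(formed) = 3830 − 3928 = −98 kJ

ΔH ≈ −98 kJ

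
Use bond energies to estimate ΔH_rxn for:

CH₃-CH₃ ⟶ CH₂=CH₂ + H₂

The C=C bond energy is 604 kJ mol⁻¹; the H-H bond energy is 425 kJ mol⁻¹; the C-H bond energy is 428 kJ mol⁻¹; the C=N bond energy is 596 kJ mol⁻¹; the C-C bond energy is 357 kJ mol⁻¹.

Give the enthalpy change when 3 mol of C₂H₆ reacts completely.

ΔH = +552 kJ

Bonds broken (reactants):
  C-C: 1 × 357 = 357
  C-H: 6 × 428 = 2568
  Σ(broken) = 2925 kJ
Bonds formed (products):
  C-H: 4 × 428 = 1712
  C=C: 1 × 604 = 604
  H-H: 1 × 425 = 425
  Σ(formed) = 2741 kJ
ΔH = Σ(broken) − Σ(formed) = 2925 − 2741 = +184 kJ
For 3× the reaction as written: 3 × (+184) = +552 kJ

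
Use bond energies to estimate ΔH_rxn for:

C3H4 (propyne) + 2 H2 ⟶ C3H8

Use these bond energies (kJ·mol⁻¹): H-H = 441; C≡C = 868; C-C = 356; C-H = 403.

ΔH ≈ −218 kJ

Bonds broken (reactants):
  C≡C: 1 × 868 = 868
  C-C: 1 × 356 = 356
  C-H: 4 × 403 = 1612
  H-H: 2 × 441 = 882
  Σ(broken) = 3718 kJ
Bonds formed (products):
  C-C: 2 × 356 = 712
  C-H: 8 × 403 = 3224
  Σ(formed) = 3936 kJ
ΔH = Σ(broken) − Σ(formed) = 3718 − 3936 = −218 kJ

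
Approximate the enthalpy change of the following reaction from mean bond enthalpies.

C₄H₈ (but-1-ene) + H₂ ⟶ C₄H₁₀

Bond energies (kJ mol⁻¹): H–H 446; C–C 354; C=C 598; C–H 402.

Bonds broken (reactants):
  C–C: 2 × 354 = 708
  C–H: 8 × 402 = 3216
  C=C: 1 × 598 = 598
  H–H: 1 × 446 = 446
  Σ(broken) = 4968 kJ
Bonds formed (products):
  C–C: 3 × 354 = 1062
  C–H: 10 × 402 = 4020
  Σ(formed) = 5082 kJ
ΔH = Σ(broken) − Σ(formed) = 4968 − 5082 = −114 kJ

ΔH ≈ −114 kJ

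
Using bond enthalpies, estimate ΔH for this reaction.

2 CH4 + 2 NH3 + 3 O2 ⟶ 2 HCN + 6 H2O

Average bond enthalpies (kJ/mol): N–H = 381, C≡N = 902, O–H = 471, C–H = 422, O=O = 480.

Bonds broken (reactants):
  C–H: 8 × 422 = 3376
  N–H: 6 × 381 = 2286
  O=O: 3 × 480 = 1440
  Σ(broken) = 7102 kJ
Bonds formed (products):
  C≡N: 2 × 902 = 1804
  C–H: 2 × 422 = 844
  O–H: 12 × 471 = 5652
  Σ(formed) = 8300 kJ
ΔH = Σ(broken) − Σ(formed) = 7102 − 8300 = −1198 kJ

ΔH ≈ −1198 kJ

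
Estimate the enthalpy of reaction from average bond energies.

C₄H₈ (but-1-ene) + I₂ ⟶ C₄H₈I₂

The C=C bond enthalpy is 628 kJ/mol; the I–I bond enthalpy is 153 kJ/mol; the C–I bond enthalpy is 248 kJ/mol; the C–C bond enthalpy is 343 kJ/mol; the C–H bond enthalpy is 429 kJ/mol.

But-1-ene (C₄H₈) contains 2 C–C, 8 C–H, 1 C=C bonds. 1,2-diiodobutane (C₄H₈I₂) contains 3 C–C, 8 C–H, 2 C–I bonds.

Bonds broken (reactants):
  C–C: 2 × 343 = 686
  C–H: 8 × 429 = 3432
  C=C: 1 × 628 = 628
  I–I: 1 × 153 = 153
  Σ(broken) = 4899 kJ
Bonds formed (products):
  C–C: 3 × 343 = 1029
  C–H: 8 × 429 = 3432
  C–I: 2 × 248 = 496
  Σ(formed) = 4957 kJ
ΔH = Σ(broken) − Σ(formed) = 4899 − 4957 = −58 kJ

ΔH ≈ −58 kJ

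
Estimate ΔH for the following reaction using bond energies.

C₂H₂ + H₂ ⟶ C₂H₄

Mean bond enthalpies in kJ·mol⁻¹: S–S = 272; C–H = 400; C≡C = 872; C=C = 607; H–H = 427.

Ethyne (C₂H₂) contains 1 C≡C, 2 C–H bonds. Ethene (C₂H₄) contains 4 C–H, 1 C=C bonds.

Bonds broken (reactants):
  C≡C: 1 × 872 = 872
  C–H: 2 × 400 = 800
  H–H: 1 × 427 = 427
  Σ(broken) = 2099 kJ
Bonds formed (products):
  C–H: 4 × 400 = 1600
  C=C: 1 × 607 = 607
  Σ(formed) = 2207 kJ
ΔH = Σ(broken) − Σ(formed) = 2099 − 2207 = −108 kJ

ΔH ≈ −108 kJ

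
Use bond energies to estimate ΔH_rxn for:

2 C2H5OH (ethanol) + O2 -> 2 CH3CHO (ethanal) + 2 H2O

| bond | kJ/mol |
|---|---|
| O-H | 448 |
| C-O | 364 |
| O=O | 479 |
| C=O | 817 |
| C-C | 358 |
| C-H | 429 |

ΔH ≈ −465 kJ

Bonds broken (reactants):
  C-C: 2 × 358 = 716
  C-H: 10 × 429 = 4290
  C-O: 2 × 364 = 728
  O-H: 2 × 448 = 896
  O=O: 1 × 479 = 479
  Σ(broken) = 7109 kJ
Bonds formed (products):
  C-C: 2 × 358 = 716
  C-H: 8 × 429 = 3432
  C=O: 2 × 817 = 1634
  O-H: 4 × 448 = 1792
  Σ(formed) = 7574 kJ
ΔH = Σ(broken) − Σ(formed) = 7109 − 7574 = −465 kJ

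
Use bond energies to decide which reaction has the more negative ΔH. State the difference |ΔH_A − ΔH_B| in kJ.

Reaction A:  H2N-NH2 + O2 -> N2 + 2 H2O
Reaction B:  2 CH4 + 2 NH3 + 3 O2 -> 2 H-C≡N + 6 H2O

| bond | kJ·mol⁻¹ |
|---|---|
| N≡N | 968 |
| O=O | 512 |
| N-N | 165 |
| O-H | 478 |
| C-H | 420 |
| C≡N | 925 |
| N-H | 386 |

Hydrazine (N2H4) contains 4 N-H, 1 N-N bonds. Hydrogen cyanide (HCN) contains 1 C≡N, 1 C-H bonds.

Reaction B, by 555 kJ

Reaction A:
  Bonds broken (reactants):
    N-H: 4 × 386 = 1544
    N-N: 1 × 165 = 165
    O=O: 1 × 512 = 512
    Σ(broken) = 2221 kJ
  Bonds formed (products):
    N≡N: 1 × 968 = 968
    O-H: 4 × 478 = 1912
    Σ(formed) = 2880 kJ
  ΔH_A = 2221 − 2880 = −659 kJ
Reaction B:
  Bonds broken (reactants):
    C-H: 8 × 420 = 3360
    N-H: 6 × 386 = 2316
    O=O: 3 × 512 = 1536
    Σ(broken) = 7212 kJ
  Bonds formed (products):
    C≡N: 2 × 925 = 1850
    C-H: 2 × 420 = 840
    O-H: 12 × 478 = 5736
    Σ(formed) = 8426 kJ
  ΔH_B = 7212 − 8426 = −1214 kJ
ΔH_A − ΔH_B = +555 kJ, so reaction B has the more negative ΔH; |ΔH_A − ΔH_B| = 555 kJ.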